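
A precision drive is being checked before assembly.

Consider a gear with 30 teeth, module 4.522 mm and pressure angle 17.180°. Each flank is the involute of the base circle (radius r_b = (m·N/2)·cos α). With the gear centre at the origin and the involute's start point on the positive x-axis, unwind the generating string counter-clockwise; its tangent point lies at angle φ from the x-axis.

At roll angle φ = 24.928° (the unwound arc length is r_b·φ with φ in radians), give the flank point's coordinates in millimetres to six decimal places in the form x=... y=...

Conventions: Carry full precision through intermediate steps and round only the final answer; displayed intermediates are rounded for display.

x=70.649677 y=1.745535

single-mesh involute tooth geometry (30T wheel at module 4.522)
pitch radius r_p = m·N/2 = 4.522·30/2 = 67.830000
base radius r_b = r_p·cos α = 67.830000·cos 17.180° = 64.803529
roll angle φ = 24.928° = 0.43507568 rad
x = r_b·(cos φ + φ·sin φ) = 70.649677
y = r_b·(sin φ − φ·cos φ) = 1.745535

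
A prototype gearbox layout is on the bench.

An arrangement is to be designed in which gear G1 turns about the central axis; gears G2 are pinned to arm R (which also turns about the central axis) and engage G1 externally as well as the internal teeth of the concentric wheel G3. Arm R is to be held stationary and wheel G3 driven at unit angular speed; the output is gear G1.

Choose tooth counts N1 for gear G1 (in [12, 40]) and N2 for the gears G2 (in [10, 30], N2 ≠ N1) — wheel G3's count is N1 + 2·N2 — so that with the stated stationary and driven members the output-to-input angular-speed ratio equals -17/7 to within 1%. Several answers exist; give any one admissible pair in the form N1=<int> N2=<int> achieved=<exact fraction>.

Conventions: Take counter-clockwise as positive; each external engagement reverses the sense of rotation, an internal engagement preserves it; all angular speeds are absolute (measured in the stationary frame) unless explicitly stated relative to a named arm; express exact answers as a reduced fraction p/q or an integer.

design class (target -17/7): planetary set
Willis with ω_arm = 0: ω_sun/ω_ring = −N3/N1; set equal to -17/7  ⇒  N3/N1 = −(-17/7) = 17/7
N3 = N1 + 2·N2  ⇒  N2/N1 = (N3/N1 − 1)/2 = (17/7 − 1)/2 = 5/7
smallest multiple with N1 ≥ 12 and N2 ≥ 10: k = 2  ⇒  N1 = 2·7 = 14, N2 = 2·5 = 10 (N1 ≤ 40, N2 ≤ 30, N2 ≠ N1 ✓), N3 = 14 + 2·10 = 34
check: −N3/N1 with N1 = 14, N3 = 34 gives -17/7; |achieved − target| = 0 ≤ 17/700 ✓

N1=14 N2=10 achieved=-17/7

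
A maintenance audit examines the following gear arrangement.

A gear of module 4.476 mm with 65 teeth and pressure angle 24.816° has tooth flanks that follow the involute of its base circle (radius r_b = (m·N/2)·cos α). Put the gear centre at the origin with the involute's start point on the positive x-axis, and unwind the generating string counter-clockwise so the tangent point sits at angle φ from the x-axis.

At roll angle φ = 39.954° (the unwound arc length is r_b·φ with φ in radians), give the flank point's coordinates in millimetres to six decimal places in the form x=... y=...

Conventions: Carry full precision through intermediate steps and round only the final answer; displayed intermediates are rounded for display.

topology: single-mesh involute geometry — m = 4.476, N = 65
pitch radius r_p = m·N/2 = 4.476·65/2 = 145.470000
base radius r_b = r_p·cos α = 145.470000·cos 24.816° = 132.037345
roll angle φ = 39.954° = 0.69732885 rad
x = r_b·(cos φ + φ·sin φ) = 160.341608
y = r_b·(sin φ − φ·cos φ) = 14.210889

x=160.341608 y=14.210889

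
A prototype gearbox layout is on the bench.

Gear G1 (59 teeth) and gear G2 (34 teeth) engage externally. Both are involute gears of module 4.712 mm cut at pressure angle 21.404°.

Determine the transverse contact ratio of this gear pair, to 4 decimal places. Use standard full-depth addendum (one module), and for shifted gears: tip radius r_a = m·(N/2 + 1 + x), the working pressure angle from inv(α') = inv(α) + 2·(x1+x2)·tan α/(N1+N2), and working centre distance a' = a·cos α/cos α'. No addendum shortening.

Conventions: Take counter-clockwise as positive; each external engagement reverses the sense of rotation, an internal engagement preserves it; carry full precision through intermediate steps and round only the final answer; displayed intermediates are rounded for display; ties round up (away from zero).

1.6635

recognized (one external pair, fixed centres): single-mesh tooth geometry, m = 4.712, N1 = 59, N2 = 34
base radii: r_b1 = 129.416941, r_b2 = 74.579254
tip radii: r_a1 = 143.716000, r_a2 = 84.816000
no profile shift: α' = α, a' = a
action lengths: √(r_a1²−r_b1²) = 62.494351, √(r_a2²−r_b2²) = 40.394166
base pitch p_b = π·m·cos α = 13.782214
CR = (62.494351 + 40.394166 − 219.108000·sin 21.40400°)/13.782214 = 1.663510
contact ratio ≈ 1.6635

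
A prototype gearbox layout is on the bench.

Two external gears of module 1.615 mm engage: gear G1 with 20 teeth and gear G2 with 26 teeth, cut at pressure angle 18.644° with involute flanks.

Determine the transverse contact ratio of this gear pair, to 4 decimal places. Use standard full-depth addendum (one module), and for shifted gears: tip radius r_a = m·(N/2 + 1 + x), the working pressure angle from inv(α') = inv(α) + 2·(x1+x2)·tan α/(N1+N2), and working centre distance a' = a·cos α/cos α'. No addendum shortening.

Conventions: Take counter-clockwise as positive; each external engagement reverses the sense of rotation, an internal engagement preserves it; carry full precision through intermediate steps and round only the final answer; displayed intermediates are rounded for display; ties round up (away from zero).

1.6422

recognized (one external pair, fixed centres): single-mesh tooth geometry, m = 1.615, N1 = 20, N2 = 26
base radii: r_b1 = 15.302499, r_b2 = 19.893249
tip radii: r_a1 = 17.765000, r_a2 = 22.610000
no profile shift: α' = α, a' = a
action lengths: √(r_a1²−r_b1²) = 9.023787, √(r_a2²−r_b2²) = 10.745731
base pitch p_b = π·m·cos α = 4.807422
CR = (9.023787 + 10.745731 − 37.145000·sin 18.64400°)/4.807422 = 1.642199
contact ratio ≈ 1.6422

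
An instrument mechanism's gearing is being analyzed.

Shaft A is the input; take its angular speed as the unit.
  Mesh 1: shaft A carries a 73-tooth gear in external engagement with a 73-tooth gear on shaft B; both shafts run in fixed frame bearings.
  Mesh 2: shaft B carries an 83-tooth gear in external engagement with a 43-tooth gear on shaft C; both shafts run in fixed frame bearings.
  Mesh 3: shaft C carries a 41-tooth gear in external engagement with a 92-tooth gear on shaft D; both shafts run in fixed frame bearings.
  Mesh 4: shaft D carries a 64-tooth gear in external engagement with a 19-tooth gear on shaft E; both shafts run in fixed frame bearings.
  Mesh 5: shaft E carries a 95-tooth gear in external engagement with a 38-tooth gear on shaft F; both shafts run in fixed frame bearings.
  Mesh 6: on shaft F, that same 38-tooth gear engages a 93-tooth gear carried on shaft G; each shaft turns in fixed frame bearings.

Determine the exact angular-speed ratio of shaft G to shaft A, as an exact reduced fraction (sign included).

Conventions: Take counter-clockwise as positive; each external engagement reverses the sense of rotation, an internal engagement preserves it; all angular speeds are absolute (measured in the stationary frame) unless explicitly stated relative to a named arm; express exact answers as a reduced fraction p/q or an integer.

272240/91977

class = fixed-axis compound train [6 meshes; 6 ratios multiply, 6 sense flips]
mesh 1 [73T→73T]: running ratio 1, sense −
mesh 2 [83T→43T]: running ratio 83/43, sense +
mesh 3 [41T→92T]: running ratio 3403/3956, sense −
mesh 4 [64T→19T]: running ratio 54448/18791, sense +
mesh 5 [95T→38T]: running ratio 136120/18791, sense −
mesh 6 [38T→93T]: running ratio 272240/91977, sense +
ω_out/ω_in = 272240/91977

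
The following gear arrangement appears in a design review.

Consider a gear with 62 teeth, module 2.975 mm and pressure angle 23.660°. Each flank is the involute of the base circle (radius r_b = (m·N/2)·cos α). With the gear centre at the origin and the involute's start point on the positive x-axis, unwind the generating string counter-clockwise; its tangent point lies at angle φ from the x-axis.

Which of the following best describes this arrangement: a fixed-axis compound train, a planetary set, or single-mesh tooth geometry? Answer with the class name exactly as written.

class = single-mesh tooth geometry [base-circle involute, m = 2.975, 62T]
classification: single-mesh tooth geometry

single-mesh tooth geometry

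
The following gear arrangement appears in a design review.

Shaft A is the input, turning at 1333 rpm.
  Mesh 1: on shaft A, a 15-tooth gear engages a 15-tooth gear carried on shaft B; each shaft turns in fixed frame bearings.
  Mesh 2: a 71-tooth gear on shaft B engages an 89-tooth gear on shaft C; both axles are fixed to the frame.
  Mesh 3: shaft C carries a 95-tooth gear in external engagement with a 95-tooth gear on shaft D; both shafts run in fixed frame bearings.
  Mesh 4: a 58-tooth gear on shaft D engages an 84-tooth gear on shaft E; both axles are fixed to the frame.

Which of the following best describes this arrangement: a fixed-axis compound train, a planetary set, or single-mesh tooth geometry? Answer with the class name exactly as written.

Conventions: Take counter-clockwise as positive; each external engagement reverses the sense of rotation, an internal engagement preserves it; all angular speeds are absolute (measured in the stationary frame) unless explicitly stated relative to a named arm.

fixed-axis compound train

recognized (5 fixed axles, 4 meshes): fixed-axis compound train
classification: fixed-axis compound train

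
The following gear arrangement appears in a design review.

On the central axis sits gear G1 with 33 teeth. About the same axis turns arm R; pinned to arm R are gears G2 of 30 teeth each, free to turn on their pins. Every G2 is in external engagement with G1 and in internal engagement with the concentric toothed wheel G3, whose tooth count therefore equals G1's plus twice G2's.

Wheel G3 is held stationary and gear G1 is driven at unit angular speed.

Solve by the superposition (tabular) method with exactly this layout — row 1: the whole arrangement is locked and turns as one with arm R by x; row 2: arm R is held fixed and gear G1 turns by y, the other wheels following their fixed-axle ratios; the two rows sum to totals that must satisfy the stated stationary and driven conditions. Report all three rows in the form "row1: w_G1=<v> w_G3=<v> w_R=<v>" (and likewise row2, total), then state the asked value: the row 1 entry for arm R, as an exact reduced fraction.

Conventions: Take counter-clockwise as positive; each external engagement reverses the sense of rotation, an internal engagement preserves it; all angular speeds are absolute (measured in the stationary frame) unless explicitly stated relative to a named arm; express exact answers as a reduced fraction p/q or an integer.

recognized (axles ride arm R): planetary set, 33/30/93 teeth
row 1 (train locked, turned with arm): all members turn x
superposition row 2 [arm held]: sun y, ring −(33/93)·y, arm 0
boundary: total ω_ring = x − (33/93)·y = 0 and total ω_sun = x + y = 1  ⇒  y = 31/42, x = 11/42
row 2 ring = −(33/93)·31/42 = -11/42
totals (row 1 + row 2): sun 11/42 + 31/42 = 1, ring 11/42 + (-11/42) = 0, arm 11/42 + 0 = 11/42
asked cell (row1, arm) = 11/42

row1: w_G1=11/42 w_G3=11/42 w_R=11/42
row2: w_G1=31/42 w_G3=-11/42 w_R=0
total: w_G1=1 w_G3=0 w_R=11/42
asked value: 11/42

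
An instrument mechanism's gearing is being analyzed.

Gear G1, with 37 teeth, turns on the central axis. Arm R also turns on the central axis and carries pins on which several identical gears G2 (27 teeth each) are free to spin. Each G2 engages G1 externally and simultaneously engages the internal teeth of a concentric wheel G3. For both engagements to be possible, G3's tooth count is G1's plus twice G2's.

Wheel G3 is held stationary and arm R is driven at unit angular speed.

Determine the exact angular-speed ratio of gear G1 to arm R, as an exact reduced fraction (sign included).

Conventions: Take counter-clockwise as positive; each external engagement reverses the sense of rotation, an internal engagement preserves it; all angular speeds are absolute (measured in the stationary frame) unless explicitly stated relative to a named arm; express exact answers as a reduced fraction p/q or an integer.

128/37

class = planetary set [G3 = 37+2·27 = 91; Willis about the carrier]
ring teeth: 37 + 2·27 = 91
37(ω_sun−ω_arm) = −91(ω_ring−ω_arm),  ω_ring = 0, ω_arm = 1
ω_sun = 1 − (91/37)(0−1) = 128/37
ω_out/ω_in = 128/37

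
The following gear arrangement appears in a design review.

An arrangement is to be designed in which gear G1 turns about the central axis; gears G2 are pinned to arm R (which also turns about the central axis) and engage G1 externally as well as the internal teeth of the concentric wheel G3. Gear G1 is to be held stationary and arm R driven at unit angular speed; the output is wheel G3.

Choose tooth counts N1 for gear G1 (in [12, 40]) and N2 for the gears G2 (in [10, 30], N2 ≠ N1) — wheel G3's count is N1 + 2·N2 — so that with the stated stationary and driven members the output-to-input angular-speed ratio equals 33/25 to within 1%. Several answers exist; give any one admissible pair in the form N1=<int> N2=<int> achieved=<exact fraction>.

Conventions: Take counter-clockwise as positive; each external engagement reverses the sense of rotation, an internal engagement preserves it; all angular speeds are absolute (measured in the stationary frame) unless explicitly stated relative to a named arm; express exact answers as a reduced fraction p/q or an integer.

class = planetary set [ratio 33/25 wanted; Willis about the carrier]
Willis with ω_sun = 0: ω_ring/ω_arm = (N1+N3)/N3; set equal to 33/25  ⇒  N3/N1 = 1/(33/25 − 1) = 25/8
N3 = N1 + 2·N2  ⇒  N2/N1 = (N3/N1 − 1)/2 = (25/8 − 1)/2 = 17/16
smallest multiple with N1 ≥ 12 and N2 ≥ 10: k = 1  ⇒  N1 = 1·16 = 16, N2 = 1·17 = 17 (N1 ≤ 40, N2 ≤ 30, N2 ≠ N1 ✓), N3 = 16 + 2·17 = 50
check: (N1+N3)/N3 with N1 = 16, N3 = 50 gives 33/25; |achieved − target| = 0 ≤ 33/2500 ✓

N1=16 N2=17 achieved=33/25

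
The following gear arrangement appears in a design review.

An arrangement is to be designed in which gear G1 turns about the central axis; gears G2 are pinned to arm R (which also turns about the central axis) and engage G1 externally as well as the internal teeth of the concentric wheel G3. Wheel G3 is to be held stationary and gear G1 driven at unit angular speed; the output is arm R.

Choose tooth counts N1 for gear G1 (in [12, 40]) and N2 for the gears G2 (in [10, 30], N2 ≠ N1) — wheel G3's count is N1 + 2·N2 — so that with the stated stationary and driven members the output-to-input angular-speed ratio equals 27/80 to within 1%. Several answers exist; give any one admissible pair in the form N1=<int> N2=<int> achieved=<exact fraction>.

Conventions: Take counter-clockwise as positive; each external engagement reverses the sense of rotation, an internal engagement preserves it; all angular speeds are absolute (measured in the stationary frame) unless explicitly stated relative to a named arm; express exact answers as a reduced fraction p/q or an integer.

N1=27 N2=13 achieved=27/80

topology: planetary set — design target 27/80, arm = carrier (Willis)
Willis with ω_ring = 0: ω_arm/ω_sun = N1/(N1+N3); set equal to 27/80  ⇒  N3/N1 = 1/(27/80) − 1 = 53/27
N3 = N1 + 2·N2  ⇒  N2/N1 = (N3/N1 − 1)/2 = (53/27 − 1)/2 = 13/27
smallest multiple with N1 ≥ 12 and N2 ≥ 10: k = 1  ⇒  N1 = 1·27 = 27, N2 = 1·13 = 13 (N1 ≤ 40, N2 ≤ 30, N2 ≠ N1 ✓), N3 = 27 + 2·13 = 53
check: N1/(N1+N3) with N1 = 27, N3 = 53 gives 27/80; |achieved − target| = 0 ≤ 27/8000 ✓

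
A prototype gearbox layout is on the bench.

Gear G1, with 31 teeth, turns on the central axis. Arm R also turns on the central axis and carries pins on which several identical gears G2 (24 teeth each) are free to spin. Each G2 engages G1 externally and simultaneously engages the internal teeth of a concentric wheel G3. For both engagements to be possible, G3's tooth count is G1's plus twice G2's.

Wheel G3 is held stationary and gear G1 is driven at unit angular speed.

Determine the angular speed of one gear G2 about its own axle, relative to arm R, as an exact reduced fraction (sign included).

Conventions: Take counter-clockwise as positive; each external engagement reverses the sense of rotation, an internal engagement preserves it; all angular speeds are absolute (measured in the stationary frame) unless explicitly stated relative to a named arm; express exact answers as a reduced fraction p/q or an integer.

-2449/2640

topology: planetary set — G1 31T / G2 24T / G3 79T, arm = carrier (Willis)
ring teeth: 31 + 2·24 = 79
31(ω_sun−ω_arm) = −79(ω_ring−ω_arm),  ω_ring = 0, ω_sun = 1
31(1−ω_arm) = −79(0−ω_arm)  ⇒  110·ω_arm = 31  ⇒  ω_arm = 31/110
sun–planet mesh: 31·(1−31/110) = −24·(ω_p−ω_arm)  ⇒  ω_p−ω_arm = -2449/2640
exact speed ratio = -2449/2640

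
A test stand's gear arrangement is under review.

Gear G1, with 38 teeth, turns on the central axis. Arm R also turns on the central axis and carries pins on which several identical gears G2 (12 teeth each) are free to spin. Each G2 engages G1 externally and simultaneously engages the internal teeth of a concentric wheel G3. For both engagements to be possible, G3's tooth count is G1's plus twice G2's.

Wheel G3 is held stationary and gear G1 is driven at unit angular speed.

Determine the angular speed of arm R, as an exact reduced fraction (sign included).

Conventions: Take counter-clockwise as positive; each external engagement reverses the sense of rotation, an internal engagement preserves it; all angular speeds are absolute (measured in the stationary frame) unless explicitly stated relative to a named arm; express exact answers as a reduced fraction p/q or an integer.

topology: planetary set — G1 38T / G2 12T / G3 62T, arm = carrier (Willis)
ring teeth: 38 + 2·12 = 62
38(ω_sun−ω_arm) = −62(ω_ring−ω_arm),  ω_ring = 0, ω_sun = 1
38(1−ω_arm) = −62(0−ω_arm)  ⇒  100·ω_arm = 38  ⇒  ω_arm = 19/50
exact speed ratio = 19/50

19/50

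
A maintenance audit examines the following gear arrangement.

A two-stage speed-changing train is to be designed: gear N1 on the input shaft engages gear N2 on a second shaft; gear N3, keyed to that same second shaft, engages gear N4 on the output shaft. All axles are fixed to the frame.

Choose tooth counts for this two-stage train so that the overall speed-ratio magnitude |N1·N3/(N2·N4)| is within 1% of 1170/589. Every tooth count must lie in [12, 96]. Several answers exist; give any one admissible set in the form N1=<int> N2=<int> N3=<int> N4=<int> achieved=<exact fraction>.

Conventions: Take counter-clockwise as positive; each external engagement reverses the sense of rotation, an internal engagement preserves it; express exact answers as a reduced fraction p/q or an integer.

N1=13 N2=19 N3=90 N4=31 achieved=1170/589

topology: fixed-axis compound train — 2 stages, target 1170/589
target = 1170/589 in lowest terms: an exact hit needs N1·N3 = k·1170 and N2·N4 = k·589 for one integer k, every count in [12, 96]; additionally prefer no 1:1 stage (N1 ≠ N2, N3 ≠ N4)
k = 1: N1·N3 = 1170 = 13·90, N2·N4 = 589 = 19·31
achieved = 13·90/(19·31) = 1170/589; |achieved − target| = 0 ≤ 117/5890 ✓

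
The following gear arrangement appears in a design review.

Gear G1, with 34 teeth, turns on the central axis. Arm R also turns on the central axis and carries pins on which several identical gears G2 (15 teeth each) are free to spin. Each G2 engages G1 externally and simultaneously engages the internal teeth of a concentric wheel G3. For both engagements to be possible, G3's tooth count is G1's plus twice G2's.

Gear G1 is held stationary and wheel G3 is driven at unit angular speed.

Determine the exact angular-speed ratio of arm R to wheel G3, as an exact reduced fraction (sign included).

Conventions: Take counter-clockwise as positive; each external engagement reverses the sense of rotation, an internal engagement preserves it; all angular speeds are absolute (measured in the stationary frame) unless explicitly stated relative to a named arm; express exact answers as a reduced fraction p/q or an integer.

class = planetary set [G3 = 34+2·15 = 64; Willis about the carrier]
ring teeth: 34 + 2·15 = 64
34(ω_sun−ω_arm) = −64(ω_ring−ω_arm),  ω_sun = 0, ω_ring = 1
34(0−ω_arm) = −64(1−ω_arm)  ⇒  98·ω_arm = 64  ⇒  ω_arm = 32/49
ω_out/ω_in = 32/49

32/49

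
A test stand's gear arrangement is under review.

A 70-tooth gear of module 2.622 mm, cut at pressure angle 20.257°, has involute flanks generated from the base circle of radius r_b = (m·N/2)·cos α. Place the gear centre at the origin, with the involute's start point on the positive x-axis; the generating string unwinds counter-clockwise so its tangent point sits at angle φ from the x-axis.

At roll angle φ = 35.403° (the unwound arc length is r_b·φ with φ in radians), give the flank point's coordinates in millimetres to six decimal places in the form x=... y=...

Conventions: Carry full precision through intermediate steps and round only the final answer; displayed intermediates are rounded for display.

x=100.993444 y=6.515246

topology: single-mesh involute geometry — m = 2.622, N = 70
pitch radius r_p = m·N/2 = 2.622·70/2 = 91.770000
base radius r_b = r_p·cos α = 91.770000·cos 20.257° = 86.093938
roll angle φ = 35.403° = 0.61789892 rad
x = r_b·(cos φ + φ·sin φ) = 100.993444
y = r_b·(sin φ − φ·cos φ) = 6.515246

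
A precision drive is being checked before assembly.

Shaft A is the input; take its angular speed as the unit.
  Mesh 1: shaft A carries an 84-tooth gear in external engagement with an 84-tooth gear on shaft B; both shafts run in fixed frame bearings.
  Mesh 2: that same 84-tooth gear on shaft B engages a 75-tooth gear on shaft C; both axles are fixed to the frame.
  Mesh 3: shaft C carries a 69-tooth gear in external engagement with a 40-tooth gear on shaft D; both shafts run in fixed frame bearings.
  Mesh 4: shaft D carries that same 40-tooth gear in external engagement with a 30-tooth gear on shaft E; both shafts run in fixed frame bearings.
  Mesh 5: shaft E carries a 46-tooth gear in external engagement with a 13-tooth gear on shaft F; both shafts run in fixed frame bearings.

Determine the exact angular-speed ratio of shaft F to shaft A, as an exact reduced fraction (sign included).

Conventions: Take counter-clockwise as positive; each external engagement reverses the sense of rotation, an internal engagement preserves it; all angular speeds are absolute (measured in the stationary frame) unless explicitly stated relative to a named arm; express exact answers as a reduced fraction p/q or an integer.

class = fixed-axis compound train [5 meshes; 5 ratios multiply, 5 sense flips]
mesh 1 [84T→84T]: running ratio 1, sense −
mesh 2 [84T→75T]: running ratio 28/25, sense +
mesh 3 [69T→40T]: running ratio 483/250, sense −
mesh 4 [40T→30T]: running ratio 322/125, sense +
mesh 5 [46T→13T]: running ratio 14812/1625, sense −
ω_out/ω_in = -14812/1625

-14812/1625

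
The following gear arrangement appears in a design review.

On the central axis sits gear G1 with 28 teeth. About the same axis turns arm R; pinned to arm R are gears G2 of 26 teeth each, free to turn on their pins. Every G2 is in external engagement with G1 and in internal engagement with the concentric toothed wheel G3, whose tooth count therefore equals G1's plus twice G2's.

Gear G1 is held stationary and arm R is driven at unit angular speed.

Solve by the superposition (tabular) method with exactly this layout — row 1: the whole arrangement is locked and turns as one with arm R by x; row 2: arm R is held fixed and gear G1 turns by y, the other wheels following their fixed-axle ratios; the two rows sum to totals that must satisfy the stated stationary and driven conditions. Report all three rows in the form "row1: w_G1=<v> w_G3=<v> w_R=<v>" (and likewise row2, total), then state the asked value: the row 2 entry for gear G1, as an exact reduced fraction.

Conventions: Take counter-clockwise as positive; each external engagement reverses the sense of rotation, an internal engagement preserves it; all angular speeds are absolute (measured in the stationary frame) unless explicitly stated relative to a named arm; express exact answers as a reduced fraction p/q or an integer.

planetary set (28T centre, 26T on arm, 80T internal) — Willis relation
superposition row 1 [locked train]: every member turns x
row 2 (arm held, sun turns y): ω_ring = −(28/80)·y, ω_arm = 0
boundary: total ω_sun = x + y = 0 and total ω_arm = x = 1  ⇒  y = -1, x = 1
row 2 ring = −(28/80)·(-1) = 7/20
totals (row 1 + row 2): sun 1 + (-1) = 0, ring 1 + 7/20 = 27/20, arm 1 + 0 = 1
asked cell (row2, sun) = -1

row1: w_G1=1 w_G3=1 w_R=1
row2: w_G1=-1 w_G3=7/20 w_R=0
total: w_G1=0 w_G3=27/20 w_R=1
asked value: -1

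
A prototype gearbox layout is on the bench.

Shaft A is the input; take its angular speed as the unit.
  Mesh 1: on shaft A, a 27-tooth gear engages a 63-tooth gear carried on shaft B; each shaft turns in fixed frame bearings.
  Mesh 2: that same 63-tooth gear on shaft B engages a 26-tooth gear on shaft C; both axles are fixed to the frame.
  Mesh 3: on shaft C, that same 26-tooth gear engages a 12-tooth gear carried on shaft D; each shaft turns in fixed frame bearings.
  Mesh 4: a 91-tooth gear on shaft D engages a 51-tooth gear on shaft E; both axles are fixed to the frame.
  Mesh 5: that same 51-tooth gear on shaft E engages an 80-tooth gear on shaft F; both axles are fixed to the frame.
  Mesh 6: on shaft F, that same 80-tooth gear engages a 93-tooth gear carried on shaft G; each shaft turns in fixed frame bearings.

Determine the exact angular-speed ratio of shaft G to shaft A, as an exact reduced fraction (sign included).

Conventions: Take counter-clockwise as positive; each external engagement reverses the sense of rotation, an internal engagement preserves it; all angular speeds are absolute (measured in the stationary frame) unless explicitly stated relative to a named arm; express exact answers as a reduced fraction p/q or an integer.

class = fixed-axis compound train [6 meshes; 6 ratios multiply, 6 sense flips]
mesh 1 [27T→63T]: running ratio 3/7, sense −
mesh 2 [63T→26T]: running ratio 27/26, sense +
mesh 3 [26T→12T]: running ratio 9/4, sense −
mesh 4 [91T→51T]: running ratio 273/68, sense +
mesh 5 [51T→80T]: running ratio 819/320, sense −
mesh 6 [80T→93T]: running ratio 273/124, sense +
ω_out/ω_in = 273/124

273/124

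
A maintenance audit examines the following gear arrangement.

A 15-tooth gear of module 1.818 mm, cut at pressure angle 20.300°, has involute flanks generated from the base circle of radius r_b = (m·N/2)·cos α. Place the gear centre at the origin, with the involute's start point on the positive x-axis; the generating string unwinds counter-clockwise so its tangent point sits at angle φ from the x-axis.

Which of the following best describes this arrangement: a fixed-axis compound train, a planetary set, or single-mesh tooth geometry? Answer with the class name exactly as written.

single-mesh tooth geometry

recognized (one wheel, involute flank): single-mesh tooth geometry, m = 1.818, N = 15
classification: single-mesh tooth geometry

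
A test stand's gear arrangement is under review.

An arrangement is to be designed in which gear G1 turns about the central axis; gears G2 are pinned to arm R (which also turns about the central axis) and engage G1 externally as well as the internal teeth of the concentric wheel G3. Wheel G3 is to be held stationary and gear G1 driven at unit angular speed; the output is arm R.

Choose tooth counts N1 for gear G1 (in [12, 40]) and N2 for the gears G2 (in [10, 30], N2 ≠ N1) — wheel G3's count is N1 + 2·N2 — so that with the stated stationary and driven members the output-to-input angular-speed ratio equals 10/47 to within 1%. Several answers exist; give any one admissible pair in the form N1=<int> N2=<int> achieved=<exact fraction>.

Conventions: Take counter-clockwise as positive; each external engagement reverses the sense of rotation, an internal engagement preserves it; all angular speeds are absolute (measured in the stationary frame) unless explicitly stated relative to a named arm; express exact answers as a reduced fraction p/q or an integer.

N1=20 N2=27 achieved=10/47

topology: planetary set — design target 10/47, arm = carrier (Willis)
Willis with ω_ring = 0: ω_arm/ω_sun = N1/(N1+N3); set equal to 10/47  ⇒  N3/N1 = 1/(10/47) − 1 = 37/10
N3 = N1 + 2·N2  ⇒  N2/N1 = (N3/N1 − 1)/2 = (37/10 − 1)/2 = 27/20
smallest multiple with N1 ≥ 12 and N2 ≥ 10: k = 1  ⇒  N1 = 1·20 = 20, N2 = 1·27 = 27 (N1 ≤ 40, N2 ≤ 30, N2 ≠ N1 ✓), N3 = 20 + 2·27 = 74
check: N1/(N1+N3) with N1 = 20, N3 = 74 gives 10/47; |achieved − target| = 0 ≤ 1/470 ✓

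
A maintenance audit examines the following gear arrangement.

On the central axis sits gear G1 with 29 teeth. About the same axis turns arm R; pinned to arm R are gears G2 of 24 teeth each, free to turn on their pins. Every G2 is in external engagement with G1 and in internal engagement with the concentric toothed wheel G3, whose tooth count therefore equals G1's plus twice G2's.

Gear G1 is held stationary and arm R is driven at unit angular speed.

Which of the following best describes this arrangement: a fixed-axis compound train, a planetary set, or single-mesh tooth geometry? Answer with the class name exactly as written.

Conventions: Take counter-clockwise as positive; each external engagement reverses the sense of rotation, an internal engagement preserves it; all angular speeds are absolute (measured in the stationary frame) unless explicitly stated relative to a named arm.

recognized (axles ride arm R): planetary set, 29/24/77 teeth
classification: planetary set

planetary set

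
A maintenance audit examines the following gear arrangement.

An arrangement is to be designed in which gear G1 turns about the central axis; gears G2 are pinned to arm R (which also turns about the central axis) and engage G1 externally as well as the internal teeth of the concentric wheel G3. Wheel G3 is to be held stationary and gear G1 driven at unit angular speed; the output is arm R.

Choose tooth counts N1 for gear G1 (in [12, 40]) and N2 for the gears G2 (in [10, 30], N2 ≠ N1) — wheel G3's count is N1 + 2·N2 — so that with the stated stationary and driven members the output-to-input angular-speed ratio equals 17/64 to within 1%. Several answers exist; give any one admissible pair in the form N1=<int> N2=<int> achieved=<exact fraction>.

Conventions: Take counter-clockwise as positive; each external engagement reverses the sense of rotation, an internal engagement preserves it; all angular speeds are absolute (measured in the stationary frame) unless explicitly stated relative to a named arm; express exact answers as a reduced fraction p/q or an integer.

design class (target 17/64): planetary set
Willis with ω_ring = 0: ω_arm/ω_sun = N1/(N1+N3); set equal to 17/64  ⇒  N3/N1 = 1/(17/64) − 1 = 47/17
N3 = N1 + 2·N2  ⇒  N2/N1 = (N3/N1 − 1)/2 = (47/17 − 1)/2 = 15/17
smallest multiple with N1 ≥ 12 and N2 ≥ 10: k = 1  ⇒  N1 = 1·17 = 17, N2 = 1·15 = 15 (N1 ≤ 40, N2 ≤ 30, N2 ≠ N1 ✓), N3 = 17 + 2·15 = 47
check: N1/(N1+N3) with N1 = 17, N3 = 47 gives 17/64; |achieved − target| = 0 ≤ 17/6400 ✓

N1=17 N2=15 achieved=17/64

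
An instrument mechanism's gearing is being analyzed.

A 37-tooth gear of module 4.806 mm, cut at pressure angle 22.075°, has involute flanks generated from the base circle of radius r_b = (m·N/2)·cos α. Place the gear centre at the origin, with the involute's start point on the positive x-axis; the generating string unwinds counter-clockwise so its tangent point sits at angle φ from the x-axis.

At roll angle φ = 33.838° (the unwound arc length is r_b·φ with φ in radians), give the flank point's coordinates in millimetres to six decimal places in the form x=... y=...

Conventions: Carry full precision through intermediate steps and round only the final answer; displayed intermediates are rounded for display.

single-mesh involute tooth geometry (37T wheel at module 4.806)
pitch radius r_p = m·N/2 = 4.806·37/2 = 88.911000
base radius r_b = r_p·cos α = 88.911000·cos 22.075° = 82.393175
roll angle φ = 33.838° = 0.59058451 rad
x = r_b·(cos φ + φ·sin φ) = 95.533265
y = r_b·(sin φ − φ·cos φ) = 5.462508

x=95.533265 y=5.462508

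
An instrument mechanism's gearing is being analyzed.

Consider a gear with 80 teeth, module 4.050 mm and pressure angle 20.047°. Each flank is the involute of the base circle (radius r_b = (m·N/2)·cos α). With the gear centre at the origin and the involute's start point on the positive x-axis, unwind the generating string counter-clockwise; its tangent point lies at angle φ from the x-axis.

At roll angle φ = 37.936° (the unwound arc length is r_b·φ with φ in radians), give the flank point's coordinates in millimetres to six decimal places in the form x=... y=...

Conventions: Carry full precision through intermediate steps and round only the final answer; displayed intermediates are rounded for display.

single-mesh involute tooth geometry (80T wheel at module 4.050)
pitch radius r_p = m·N/2 = 4.050·80/2 = 162.000000
base radius r_b = r_p·cos α = 162.000000·cos 20.047° = 152.184703
roll angle φ = 37.936° = 0.66210811 rad
x = r_b·(cos φ + φ·sin φ) = 181.974761
y = r_b·(sin φ − φ·cos φ) = 14.088889

x=181.974761 y=14.088889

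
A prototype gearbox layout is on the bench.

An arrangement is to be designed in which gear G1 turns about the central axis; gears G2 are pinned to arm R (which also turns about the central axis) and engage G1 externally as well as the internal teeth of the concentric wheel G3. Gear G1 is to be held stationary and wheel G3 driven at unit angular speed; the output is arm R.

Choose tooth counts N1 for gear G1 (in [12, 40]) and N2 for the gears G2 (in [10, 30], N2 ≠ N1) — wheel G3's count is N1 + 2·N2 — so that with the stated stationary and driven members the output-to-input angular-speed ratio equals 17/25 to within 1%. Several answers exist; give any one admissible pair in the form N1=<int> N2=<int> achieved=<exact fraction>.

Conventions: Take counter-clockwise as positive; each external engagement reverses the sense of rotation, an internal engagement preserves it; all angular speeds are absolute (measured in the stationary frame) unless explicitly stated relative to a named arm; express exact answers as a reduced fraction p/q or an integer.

design class (target 17/25): planetary set
Willis with ω_sun = 0: ω_arm/ω_ring = N3/(N1+N3); set equal to 17/25  ⇒  N3/N1 = (17/25)/(1 − 17/25) = 17/8
N3 = N1 + 2·N2  ⇒  N2/N1 = (N3/N1 − 1)/2 = (17/8 − 1)/2 = 9/16
smallest multiple with N1 ≥ 12 and N2 ≥ 10: k = 2  ⇒  N1 = 2·16 = 32, N2 = 2·9 = 18 (N1 ≤ 40, N2 ≤ 30, N2 ≠ N1 ✓), N3 = 32 + 2·18 = 68
check: N3/(N1+N3) with N1 = 32, N3 = 68 gives 17/25; |achieved − target| = 0 ≤ 17/2500 ✓

N1=32 N2=18 achieved=17/25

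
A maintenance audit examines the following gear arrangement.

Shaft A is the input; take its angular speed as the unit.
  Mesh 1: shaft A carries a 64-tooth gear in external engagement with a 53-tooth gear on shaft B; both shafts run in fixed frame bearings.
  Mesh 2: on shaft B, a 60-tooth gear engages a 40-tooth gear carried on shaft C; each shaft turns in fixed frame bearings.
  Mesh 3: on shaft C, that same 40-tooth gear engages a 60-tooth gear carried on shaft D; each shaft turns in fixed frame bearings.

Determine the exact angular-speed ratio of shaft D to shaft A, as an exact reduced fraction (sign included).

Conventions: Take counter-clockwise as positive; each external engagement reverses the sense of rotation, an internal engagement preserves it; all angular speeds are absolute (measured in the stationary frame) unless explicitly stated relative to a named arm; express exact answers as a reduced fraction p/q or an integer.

-64/53

class = fixed-axis compound train [3 meshes; 3 ratios multiply, 3 sense flips]
mesh 1 [64T→53T]: running ratio 64/53, sense −
mesh 2 [60T→40T]: running ratio 96/53, sense +
mesh 3 [40T→60T]: running ratio 64/53, sense −
ω_out/ω_in = -64/53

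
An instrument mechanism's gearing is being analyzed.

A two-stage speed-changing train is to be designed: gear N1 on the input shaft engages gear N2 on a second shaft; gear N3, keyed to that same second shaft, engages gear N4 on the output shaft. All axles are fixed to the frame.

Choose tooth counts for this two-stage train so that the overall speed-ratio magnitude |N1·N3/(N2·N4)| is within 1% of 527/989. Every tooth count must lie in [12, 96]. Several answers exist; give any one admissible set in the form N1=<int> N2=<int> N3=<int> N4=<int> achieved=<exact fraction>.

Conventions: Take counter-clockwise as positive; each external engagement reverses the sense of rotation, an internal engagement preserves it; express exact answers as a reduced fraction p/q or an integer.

N1=17 N2=23 N3=31 N4=43 achieved=527/989

topology: fixed-axis compound train — 2 stages, target 527/989
target = 527/989 in lowest terms: an exact hit needs N1·N3 = k·527 and N2·N4 = k·989 for one integer k, every count in [12, 96]; additionally prefer no 1:1 stage (N1 ≠ N2, N3 ≠ N4)
k = 1: N1·N3 = 527 = 17·31, N2·N4 = 989 = 23·43
achieved = 17·31/(23·43) = 527/989; |achieved − target| = 0 ≤ 527/98900 ✓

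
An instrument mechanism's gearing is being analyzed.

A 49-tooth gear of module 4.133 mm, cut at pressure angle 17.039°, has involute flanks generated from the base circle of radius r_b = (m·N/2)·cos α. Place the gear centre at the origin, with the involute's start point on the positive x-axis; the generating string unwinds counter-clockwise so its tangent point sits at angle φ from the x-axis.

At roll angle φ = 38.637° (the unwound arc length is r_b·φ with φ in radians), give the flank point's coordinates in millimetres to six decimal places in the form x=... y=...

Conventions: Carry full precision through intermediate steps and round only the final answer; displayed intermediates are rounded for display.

recognized (one wheel, involute flank): single-mesh tooth geometry, m = 4.133, N = 49
pitch radius r_p = m·N/2 = 4.133·49/2 = 101.258500
base radius r_b = r_p·cos α = 101.258500·cos 17.039° = 96.813811
roll angle φ = 38.637° = 0.67434286 rad
x = r_b·(cos φ + φ·sin φ) = 116.386313
y = r_b·(sin φ − φ·cos φ) = 9.453209

x=116.386313 y=9.453209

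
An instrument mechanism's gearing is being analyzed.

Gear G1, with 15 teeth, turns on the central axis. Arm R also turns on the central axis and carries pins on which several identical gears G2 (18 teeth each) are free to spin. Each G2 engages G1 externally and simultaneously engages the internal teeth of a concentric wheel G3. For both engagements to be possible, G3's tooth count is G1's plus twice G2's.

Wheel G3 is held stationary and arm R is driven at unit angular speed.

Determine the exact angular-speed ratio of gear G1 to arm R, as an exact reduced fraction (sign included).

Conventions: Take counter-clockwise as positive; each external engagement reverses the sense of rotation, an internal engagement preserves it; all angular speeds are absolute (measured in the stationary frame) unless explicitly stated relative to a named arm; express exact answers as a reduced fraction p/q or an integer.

topology: planetary set — G1 15T / G2 18T / G3 51T, arm = carrier (Willis)
ring teeth: 15 + 2·18 = 51
15(ω_sun−ω_arm) = −51(ω_ring−ω_arm),  ω_ring = 0, ω_arm = 1
ω_sun = 1 − (51/15)(0−1) = 22/5
ω_out/ω_in = 22/5

22/5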